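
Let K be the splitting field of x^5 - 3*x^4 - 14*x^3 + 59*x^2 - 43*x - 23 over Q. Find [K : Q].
The degree of the splitting field over Q equals the order of the Galois group, so first determine the group. The polynomial f is an irreducible quintic over Q, so G = Gal(f/Q) is a transitive subgroup of S_5: one of C_5 (5T1, order 5), D_5 (5T2, order 10), F_20 (5T3, order 20), A_5 (5T4, order 60) or S_5 (5T5, order 120). The discriminant of f is 7745089 = 2783^2, a perfect square, so G is contained in A_5. The transitive groups of degree 5 contained in A_5 are: C_5 (5T1, order 5), D_5 (5T2, order 10), A_5 (5T4, order 60). By Dedekind's theorem, for a prime p not dividing disc(f) the degrees of the irreducible factors of f mod p form the cycle type of an element of G. Factoring f modulo the 14 such primes p <= 53 (skipping 11, 23, which divide the discriminant), each new pattern first appears at: mod 2: f = (x^5 + x^4 + x^2 + x + 1), pattern 5; mod 43: f = (x + 7)(x + 10)(x + 11)(x + 22)(x + 33), pattern 1+1+1+1+1. No other pattern occurs in this range, so the set of observed cycle types is {5, 1+1+1+1+1}. The candidates containing elements of all these cycle types are C_5 (5T1) of order 5, D_5 (5T2) of order 10, A_5 (5T4) of order 60; the others are excluded. The observed types are precisely the cycle types that occur in C_5 (5T1). Each of the other remaining candidates has further cycle types, and by the Chebotarev density theorem the matching factorization patterns would occur for a proportion of primes equal to their share of the group: D_5 (5T2) additionally contains elements of type 2+2+1 (5 of its 10 elements, about 50% of primes); A_5 (5T4) additionally contains elements of type 3+1+1, 2+2+1 (35 of its 60 elements, about 58% of primes). None of the 14 primes tested shows any such pattern (for each of these groups the chance of that is below 10^-4), which rules them out. Hence G = C_5 (5T1), of order 5. The Galois group C_5 (5T1) has order 5, so the splitting field has degree 5 over Q.

5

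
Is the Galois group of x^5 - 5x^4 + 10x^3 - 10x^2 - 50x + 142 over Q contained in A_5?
Yes

The polynomial is irreducible of degree 5 over Q. Its discriminant is 58564000000 = 242000^2, a perfect square. A Galois group lies in the alternating group exactly when the discriminant is a square in Q, so the Galois group (A_5) is contained in A_5.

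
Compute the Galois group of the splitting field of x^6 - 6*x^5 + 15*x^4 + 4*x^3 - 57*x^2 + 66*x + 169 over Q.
The polynomial f is an irreducible sextic over Q, so G = Gal(f/Q) is one of the 16 transitive subgroups 6T1, ..., 6T16 of S_6. The discriminant of f is -190210142896128, which is not a perfect square, so G is not contained in A_6. The transitive groups of degree 6 not contained in A_6 are: C_6 (6T1, order 6), S_3 (6T2, order 6), D_6 (6T3, order 12), C_3 x S_3 (6T5, order 18), A_4 x C_2 (6T6, order 24), S_4 (6T8, order 24), S_3 x S_3 (6T9, order 36), S_4 x C_2 (6T11, order 48), (S_3 x S_3) : C_2 (6T13, order 72), PGL(2,5) (6T14, order 120), S_6 (6T16, order 720). By Dedekind's theorem, for a prime p not dividing disc(f) the degrees of the irreducible factors of f mod p form the cycle type of an element of G. Factoring f modulo the 33 such primes p <= 149 (skipping 2, 3, which divide the discriminant), each new pattern first appears at: mod 5: f = (x^6 + 4x^5 + 4x^3 + 3x^2 + x + 4), pattern 6; mod 7: f = (x + 2)(x + 4)(x + 5)(x^3 + 4x^2 + 3x + 3), pattern 3+1+1+1; mod 17: f = (x^2 + 7x + 3)(x^2 + 8x + 2)(x^2 + 13x + 14), pattern 2+2+2; mod 19: f = (x^3 + 16x^2 + 3x + 8)(x^3 + 16x^2 + 3x + 14), pattern 3+3; mod 73: f = (x + 10)(x + 12)(x + 14)(x + 28)(x + 30)(x + 46), pattern 1+1+1+1+1+1. No other pattern occurs in this range, so the set of observed cycle types is {6, 3+1+1+1, 2+2+2, 3+3, 1+1+1+1+1+1}. The candidates containing elements of all these cycle types are C_3 x S_3 (6T5) of order 18, S_3 x S_3 (6T9) of order 36, (S_3 x S_3) : C_2 (6T13) of order 72, S_6 (6T16) of order 720; the others are excluded. The observed types are precisely the cycle types that occur in C_3 x S_3 (6T5). Each of the other remaining candidates has further cycle types, and by the Chebotarev density theorem the matching factorization patterns would occur for a proportion of primes equal to their share of the group: S_3 x S_3 (6T9) additionally contains elements of type 2+2+1+1 (9 of its 36 elements, about 25% of primes); (S_3 x S_3) : C_2 (6T13) additionally contains elements of type 4+2, 3+2+1, 2+2+1+1, 2+1+1+1+1 (45 of its 72 elements, about 62% of primes); S_6 (6T16) additionally contains elements of type 5+1, 4+2, 4+1+1, 3+2+1, 2+2+1+1, 2+1+1+1+1 (504 of its 720 elements, about 70% of primes). None of the 33 primes tested shows any such pattern (for each of these groups the chance of that is below 10^-4), which rules them out. Hence G = C_3 x S_3 (6T5), of order 18.

C_3 x S_3 (order 18)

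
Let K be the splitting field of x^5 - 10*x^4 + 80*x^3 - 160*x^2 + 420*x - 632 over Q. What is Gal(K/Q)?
A_5 (order 60)

The polynomial f is an irreducible quintic over Q, so G = Gal(f/Q) is a transitive subgroup of S_5: one of C_5 (5T1, order 5), D_5 (5T2, order 10), F_20 (5T3, order 20), A_5 (5T4, order 60) or S_5 (5T5, order 120). The discriminant of f is 9333105664000000 = 96608000^2, a perfect square, so G is contained in A_5. The transitive groups of degree 5 contained in A_5 are: C_5 (5T1, order 5), D_5 (5T2, order 10), A_5 (5T4, order 60). By Dedekind's theorem, for a prime p not dividing disc(f) the degrees of the irreducible factors of f mod p form the cycle type of an element of G. Factoring f modulo the 2 such primes p <= 7 (skipping 2, 5, which divide the discriminant), each new pattern first appears at: mod 3: f = (x^5 + 2x^4 + 2x^3 + 2x^2 + 1), pattern 5; mod 7: f = (x + 3)(x + 6)(x^3 + 2x^2 + 2x + 3), pattern 3+1+1. No other pattern occurs in this range, so the set of observed cycle types is {5, 3+1+1}. Among the candidates above, the only group containing elements of all these cycle types is A_5 (5T4) — each of C_5 (5T1), D_5 (5T2) lacks at least one of them. Hence G = A_5 (5T4), of order 60.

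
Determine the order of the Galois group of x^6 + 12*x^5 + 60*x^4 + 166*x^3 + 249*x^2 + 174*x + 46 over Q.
12

The degree of the splitting field over Q equals the order of the Galois group, so first determine the group. The polynomial f is an irreducible sextic over Q, so G = Gal(f/Q) is one of the 16 transitive subgroups 6T1, ..., 6T16 of S_6. The discriminant of f is 304930925568, which is not a perfect square, so G is not contained in A_6. The transitive groups of degree 6 not contained in A_6 are: C_6 (6T1, order 6), S_3 (6T2, order 6), D_6 (6T3, order 12), C_3 x S_3 (6T5, order 18), A_4 x C_2 (6T6, order 24), S_4 (6T8, order 24), S_3 x S_3 (6T9, order 36), S_4 x C_2 (6T11, order 48), (S_3 x S_3) : C_2 (6T13, order 72), PGL(2,5) (6T14, order 120), S_6 (6T16, order 720). By Dedekind's theorem, for a prime p not dividing disc(f) the degrees of the irreducible factors of f mod p form the cycle type of an element of G. Factoring f modulo the 79 such primes p <= 421 (skipping 2, 3, 41, which divide the discriminant), each new pattern first appears at: mod 5: f = (x^2 + 2)(x^2 + 3x + 4)(x^2 + 4x + 2), pattern 2+2+2; mod 7: f = (x^6 + 5x^5 + 4x^4 + 5x^3 + 4x^2 + 6x + 4), pattern 6; mod 11: f = (x + 3)(x + 8)(x^2 + 3x + 10)(x^2 + 9x + 10), pattern 2+2+1+1; mod 13: f = (x^3 + 6x^2 + 4)(x^3 + 6x^2 + 11x + 5), pattern 3+3; mod 61: f = (x + 4)(x + 8)(x + 21)(x + 26)(x + 33)(x + 42), pattern 1+1+1+1+1+1. No other pattern occurs in this range, so the set of observed cycle types is {2+2+2, 6, 2+2+1+1, 3+3, 1+1+1+1+1+1}. The candidates containing elements of all these cycle types are D_6 (6T3) of order 12, A_4 x C_2 (6T6) of order 24, S_3 x S_3 (6T9) of order 36, S_4 x C_2 (6T11) of order 48, (S_3 x S_3) : C_2 (6T13) of order 72, PGL(2,5) (6T14) of order 120, S_6 (6T16) of order 720; the others are excluded. The observed types are precisely the cycle types that occur in D_6 (6T3). Each of the other remaining candidates has further cycle types, and by the Chebotarev density theorem the matching factorization patterns would occur for a proportion of primes equal to their share of the group: A_4 x C_2 (6T6) additionally contains elements of type 2+1+1+1+1 (3 of its 24 elements, about 12% of primes); S_3 x S_3 (6T9) additionally contains elements of type 3+1+1+1 (4 of its 36 elements, about 11% of primes); S_4 x C_2 (6T11) additionally contains elements of type 4+2, 4+1+1, 2+1+1+1+1 (15 of its 48 elements, about 31% of primes); (S_3 x S_3) : C_2 (6T13) additionally contains elements of type 4+2, 3+2+1, 3+1+1+1, 2+1+1+1+1 (40 of its 72 elements, about 56% of primes); PGL(2,5) (6T14) additionally contains elements of type 5+1, 4+1+1 (54 of its 120 elements, about 45% of primes); S_6 (6T16) additionally contains elements of type 5+1, 4+2, 4+1+1, 3+2+1, 3+1+1+1, 2+1+1+1+1 (499 of its 720 elements, about 69% of primes). None of the 79 primes tested shows any such pattern (for each of these groups the chance of that is below 10^-4), which rules them out. Hence G = D_6 (6T3), of order 12. The Galois group D_6 (6T3) has order 12, so the splitting field has degree 12 over Q.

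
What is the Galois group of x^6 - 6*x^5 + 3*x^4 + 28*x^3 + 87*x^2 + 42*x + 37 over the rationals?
The polynomial f is an irreducible sextic over Q, so G = Gal(f/Q) is one of the 16 transitive subgroups 6T1, ..., 6T16 of S_6. The discriminant of f is -7629540176166912, which is not a perfect square, so G is not contained in A_6. The transitive groups of degree 6 not contained in A_6 are: C_6 (6T1, order 6), S_3 (6T2, order 6), D_6 (6T3, order 12), C_3 x S_3 (6T5, order 18), A_4 x C_2 (6T6, order 24), S_4 (6T8, order 24), S_3 x S_3 (6T9, order 36), S_4 x C_2 (6T11, order 48), (S_3 x S_3) : C_2 (6T13, order 72), PGL(2,5) (6T14, order 120), S_6 (6T16, order 720). By Dedekind's theorem, for a prime p not dividing disc(f) the degrees of the irreducible factors of f mod p form the cycle type of an element of G. Factoring f modulo the 37 such primes p <= 173 (skipping 2, 3, 19, which divide the discriminant), each new pattern first appears at: mod 5: f = (x^6 + 4x^5 + 3x^4 + 3x^3 + 2x^2 + 2x + 2), pattern 6; mod 7: f = (x^3 + 4x^2 + 2x + 2)(x^3 + 4x^2 + 6x + 1), pattern 3+3; mod 17: f = (x^2 + 3x + 10)(x^2 + 12x + 7)(x^2 + 13x + 10), pattern 2+2+2; mod 37: f = (x)(x + 3)(x + 12)(x + 26)(x + 31)(x + 33), pattern 1+1+1+1+1+1. No other pattern occurs in this range, so the set of observed cycle types is {6, 3+3, 2+2+2, 1+1+1+1+1+1}. The candidates containing elements of all these cycle types are C_6 (6T1) of order 6, D_6 (6T3) of order 12, C_3 x S_3 (6T5) of order 18, A_4 x C_2 (6T6) of order 24, S_3 x S_3 (6T9) of order 36, S_4 x C_2 (6T11) of order 48, (S_3 x S_3) : C_2 (6T13) of order 72, PGL(2,5) (6T14) of order 120, S_6 (6T16) of order 720; the others are excluded. The observed types are precisely the cycle types that occur in C_6 (6T1). Each of the other remaining candidates has further cycle types, and by the Chebotarev density theorem the matching factorization patterns would occur for a proportion of primes equal to their share of the group: D_6 (6T3) additionally contains elements of type 2+2+1+1 (3 of its 12 elements, about 25% of primes); C_3 x S_3 (6T5) additionally contains elements of type 3+1+1+1 (4 of its 18 elements, about 22% of primes); A_4 x C_2 (6T6) additionally contains elements of type 2+2+1+1, 2+1+1+1+1 (6 of its 24 elements, about 25% of primes); S_3 x S_3 (6T9) additionally contains elements of type 3+1+1+1, 2+2+1+1 (13 of its 36 elements, about 36% of primes); S_4 x C_2 (6T11) additionally contains elements of type 4+2, 4+1+1, 2+2+1+1, 2+1+1+1+1 (24 of its 48 elements, about 50% of primes); (S_3 x S_3) : C_2 (6T13) additionally contains elements of type 4+2, 3+2+1, 3+1+1+1, 2+2+1+1, 2+1+1+1+1 (49 of its 72 elements, about 68% of primes); PGL(2,5) (6T14) additionally contains elements of type 5+1, 4+1+1, 2+2+1+1 (69 of its 120 elements, about 58% of primes); S_6 (6T16) additionally contains elements of type 5+1, 4+2, 4+1+1, 3+2+1, 3+1+1+1, 2+2+1+1, 2+1+1+1+1 (544 of its 720 elements, about 76% of primes). None of the 37 primes tested shows any such pattern (for each of these groups the chance of that is below 10^-4), which rules them out. Hence G = C_6 (6T1), of order 6.

C_6, the cyclic group of order 6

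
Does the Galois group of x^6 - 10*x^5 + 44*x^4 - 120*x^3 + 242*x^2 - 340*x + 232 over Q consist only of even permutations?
The polynomial is irreducible of degree 6 over Q. Its discriminant is -4014080000, which is not a perfect square. A Galois group lies in the alternating group exactly when the discriminant is a square in Q, so the Galois group (S_4) is not contained in A_6.

No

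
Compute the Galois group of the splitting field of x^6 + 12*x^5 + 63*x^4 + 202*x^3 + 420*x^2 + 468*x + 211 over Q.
The polynomial f is an irreducible sextic over Q, so G = Gal(f/Q) is one of the 16 transitive subgroups 6T1, ..., 6T16 of S_6. The discriminant of f is -28010528989632, which is not a perfect square, so G is not contained in A_6. The transitive groups of degree 6 not contained in A_6 are: C_6 (6T1, order 6), S_3 (6T2, order 6), D_6 (6T3, order 12), C_3 x S_3 (6T5, order 18), A_4 x C_2 (6T6, order 24), S_4 (6T8, order 24), S_3 x S_3 (6T9, order 36), S_4 x C_2 (6T11, order 48), (S_3 x S_3) : C_2 (6T13, order 72), PGL(2,5) (6T14, order 120), S_6 (6T16, order 720). By Dedekind's theorem, for a prime p not dividing disc(f) the degrees of the irreducible factors of f mod p form the cycle type of an element of G. Factoring f modulo the 21 such primes p <= 89 (skipping 2, 3, 7, which divide the discriminant), each new pattern first appears at: mod 5: f = (x^6 + 2x^5 + 3x^4 + 2x^3 + 3x + 1), pattern 6; mod 11: f = (x + 6)(x^5 + 6x^4 + 5x^3 + 7x^2 + 4x + 4), pattern 5+1; mod 13: f = (x + 1)(x + 7)(x^4 + 4x^3 + 11x^2 + 8x + 6), pattern 4+1+1; mod 23: f = (x + 5)(x + 18)(x^2 + 3x + 11)(x^2 + 9x + 4), pattern 2+2+1+1; mod 43: f = (x^3 + 6x^2 + 12x + 39)(x^3 + 6x^2 + 15x + 1), pattern 3+3; mod 61: f = (x^2 + 32x + 5)(x^2 + 50x + 55)(x^2 + 52x + 56), pattern 2+2+2. No other pattern occurs in this range, so the set of observed cycle types is {6, 5+1, 4+1+1, 2+2+1+1, 3+3, 2+2+2}. The candidates containing elements of all these cycle types are PGL(2,5) (6T14) of order 120, S_6 (6T16) of order 720; the others are excluded. The observed types are precisely the cycle types that occur in PGL(2,5) (6T14) (apart from the identity). Each of the other remaining candidates has further cycle types, and by the Chebotarev density theorem the matching factorization patterns would occur for a proportion of primes equal to their share of the group: S_6 (6T16) additionally contains elements of type 4+2, 3+2+1, 3+1+1+1, 2+1+1+1+1 (265 of its 720 elements, about 37% of primes). None of the 21 primes tested shows any such pattern (for each of these groups the chance of that is below 10^-4), which rules them out. Hence G = PGL(2,5) (6T14), of order 120.

PGL(2,5) (also written S5(6))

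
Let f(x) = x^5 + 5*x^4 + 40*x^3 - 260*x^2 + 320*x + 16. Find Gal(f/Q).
The polynomial f is an irreducible quintic over Q, so G = Gal(f/Q) is a transitive subgroup of S_5: one of C_5 (5T1, order 5), D_5 (5T2, order 10), F_20 (5T3, order 20), A_5 (5T4, order 60) or S_5 (5T5, order 120). The discriminant of f is 2055418675200000, which is not a perfect square, so G is not contained in A_5. The transitive groups of degree 5 not contained in A_5 are: F_20 (5T3, order 20), S_5 (5T5, order 120). By Dedekind's theorem, for a prime p not dividing disc(f) the degrees of the irreducible factors of f mod p form the cycle type of an element of G. Factoring f modulo the 18 such primes p <= 79 (skipping 2, 3, 5, 11, which divide the discriminant), each new pattern first appears at: mod 7: f = (x + 4)(x^4 + x^3 + x^2 + 2x + 4), pattern 4+1; mod 19: f = (x^5 + 5x^4 + 2x^3 + 6x^2 + 16x + 16), pattern 5; mod 61: f = (x + 60)(x^2 + 33x + 36)(x^2 + 34x + 47), pattern 2+2+1. No other pattern occurs in this range, so the set of observed cycle types is {4+1, 5, 2+2+1}. The candidates containing elements of all these cycle types are F_20 (5T3) of order 20, S_5 (5T5) of order 120; the others are excluded. The observed types are precisely the cycle types that occur in F_20 (5T3) (apart from the identity). Each of the other remaining candidates has further cycle types, and by the Chebotarev density theorem the matching factorization patterns would occur for a proportion of primes equal to their share of the group: S_5 (5T5) additionally contains elements of type 3+2, 3+1+1, 2+1+1+1 (50 of its 120 elements, about 42% of primes). None of the 18 primes tested shows any such pattern (for each of these groups the chance of that is below 10^-4), which rules them out. Hence G = F_20 (5T3), of order 20.

F_20, the Frobenius group of order 20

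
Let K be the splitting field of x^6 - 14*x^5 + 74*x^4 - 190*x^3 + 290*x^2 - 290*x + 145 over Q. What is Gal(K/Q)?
(C_3 x C_3) : C_4, the transitive group 6T10 of order 36

The polynomial f is an irreducible sextic over Q, so G = Gal(f/Q) is one of the 16 transitive subgroups 6T1, ..., 6T16 of S_6. The discriminant of f is 90962560000 = 301600^2, a perfect square, so G is contained in A_6. The transitive groups of degree 6 contained in A_6 are: A_4 (6T4, order 12), S_4 (6T7, order 24), (C_3 x C_3) : C_4 (6T10, order 36), PSL(2,5) (6T12, order 60), A_6 (6T15, order 360). By Dedekind's theorem, for a prime p not dividing disc(f) the degrees of the irreducible factors of f mod p form the cycle type of an element of G. Factoring f modulo the 19 such primes p <= 83 (skipping 2, 5, 13, 29, which divide the discriminant), each new pattern first appears at: mod 3: f = (x^2 + 1)(x^4 + x^3 + x^2 + x + 1), pattern 4+2; mod 11: f = (x^3 + x^2 + 5x + 6)(x^3 + 7x^2 + 7x + 4), pattern 3+3; mod 19: f = (x + 13)(x + 16)(x^2 + 16x + 14)(x^2 + 17x + 10), pattern 2+2+1+1; mod 61: f = (x + 12)(x + 22)(x + 29)(x^3 + 45x^2 + 15x + 46), pattern 3+1+1+1. No other pattern occurs in this range, so the set of observed cycle types is {4+2, 3+3, 2+2+1+1, 3+1+1+1}. The candidates containing elements of all these cycle types are (C_3 x C_3) : C_4 (6T10) of order 36, A_6 (6T15) of order 360; the others are excluded. The observed types are precisely the cycle types that occur in (C_3 x C_3) : C_4 (6T10) (apart from the identity). Each of the other remaining candidates has further cycle types, and by the Chebotarev density theorem the matching factorization patterns would occur for a proportion of primes equal to their share of the group: A_6 (6T15) additionally contains elements of type 5+1 (144 of its 360 elements, about 40% of primes). None of the 19 primes tested shows any such pattern (for each of these groups the chance of that is below 10^-4), which rules them out. Hence G = (C_3 x C_3) : C_4 (6T10), of order 36.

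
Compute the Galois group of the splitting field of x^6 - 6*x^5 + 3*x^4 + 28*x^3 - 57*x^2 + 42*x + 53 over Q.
A_4 x C_2 (also written A4xC2)

The polynomial f is an irreducible sextic over Q, so G = Gal(f/Q) is one of the 16 transitive subgroups 6T1, ..., 6T16 of S_6. The discriminant of f is -450868486864896, which is not a perfect square, so G is not contained in A_6. The transitive groups of degree 6 not contained in A_6 are: C_6 (6T1, order 6), S_3 (6T2, order 6), D_6 (6T3, order 12), C_3 x S_3 (6T5, order 18), A_4 x C_2 (6T6, order 24), S_4 (6T8, order 24), S_3 x S_3 (6T9, order 36), S_4 x C_2 (6T11, order 48), (S_3 x S_3) : C_2 (6T13, order 72), PGL(2,5) (6T14, order 120), S_6 (6T16, order 720). By Dedekind's theorem, for a prime p not dividing disc(f) the degrees of the irreducible factors of f mod p form the cycle type of an element of G. Factoring f modulo the 33 such primes p <= 149 (skipping 2, 3, which divide the discriminant), each new pattern first appears at: mod 5: f = (x^3 + 3x + 2)(x^3 + 4x^2 + 4), pattern 3+3; mod 7: f = (x^6 + x^5 + 3x^4 + 6x^2 + 4), pattern 6; mod 17: f = (x + 3)(x + 12)(x^2 + 15x + 8)(x^2 + 15x + 15), pattern 2+2+1+1; mod 19: f = (x + 4)(x + 6)(x + 11)(x + 13)(x^2 + 17x + 6), pattern 2+1+1+1+1; mod 71: f = (x^2 + 69x + 4)(x^2 + 69x + 19)(x^2 + 69x + 39), pattern 2+2+2. No other pattern occurs in this range, so the set of observed cycle types is {3+3, 6, 2+2+1+1, 2+1+1+1+1, 2+2+2}. The candidates containing elements of all these cycle types are A_4 x C_2 (6T6) of order 24, S_4 x C_2 (6T11) of order 48, (S_3 x S_3) : C_2 (6T13) of order 72, S_6 (6T16) of order 720; the others are excluded. The observed types are precisely the cycle types that occur in A_4 x C_2 (6T6) (apart from the identity). Each of the other remaining candidates has further cycle types, and by the Chebotarev density theorem the matching factorization patterns would occur for a proportion of primes equal to their share of the group: S_4 x C_2 (6T11) additionally contains elements of type 4+2, 4+1+1 (12 of its 48 elements, about 25% of primes); (S_3 x S_3) : C_2 (6T13) additionally contains elements of type 4+2, 3+2+1, 3+1+1+1 (34 of its 72 elements, about 47% of primes); S_6 (6T16) additionally contains elements of type 5+1, 4+2, 4+1+1, 3+2+1, 3+1+1+1 (484 of its 720 elements, about 67% of primes). None of the 33 primes tested shows any such pattern (for each of these groups the chance of that is below 10^-4), which rules them out. Hence G = A_4 x C_2 (6T6), of order 24.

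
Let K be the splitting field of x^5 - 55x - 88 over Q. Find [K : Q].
60

The degree of the splitting field over Q equals the order of the Galois group, so first determine the group. The polynomial f is an irreducible quintic over Q, so G = Gal(f/Q) is a transitive subgroup of S_5: one of C_5 (5T1, order 5), D_5 (5T2, order 10), F_20 (5T3, order 20), A_5 (5T4, order 60) or S_5 (5T5, order 120). The discriminant of f is 58564000000 = 242000^2, a perfect square, so G is contained in A_5. The transitive groups of degree 5 contained in A_5 are: C_5 (5T1, order 5), D_5 (5T2, order 10), A_5 (5T4, order 60). By Dedekind's theorem, for a prime p not dividing disc(f) the degrees of the irreducible factors of f mod p form the cycle type of an element of G. Factoring f modulo the 3 such primes p <= 13 (skipping 2, 5, 11, which divide the discriminant), each new pattern first appears at: mod 3: f = (x^5 + 2x + 2), pattern 5; mod 13: f = (x + 5)(x + 7)(x^3 + x^2 + 5x + 9), pattern 3+1+1. No other pattern occurs in this range, so the set of observed cycle types is {5, 3+1+1}. Among the candidates above, the only group containing elements of all these cycle types is A_5 (5T4) — each of C_5 (5T1), D_5 (5T2) lacks at least one of them. Hence G = A_5 (5T4), of order 60. The Galois group A_5 (5T4) has order 60, so the splitting field has degree 60 over Q.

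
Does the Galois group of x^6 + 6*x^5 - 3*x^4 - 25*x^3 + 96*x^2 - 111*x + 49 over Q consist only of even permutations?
The polynomial is irreducible of degree 6 over Q. Its discriminant is -152796047606667, which is not a perfect square. A Galois group lies in the alternating group exactly when the discriminant is a square in Q, so the Galois group (C_3 x S_3) is not contained in A_6.

No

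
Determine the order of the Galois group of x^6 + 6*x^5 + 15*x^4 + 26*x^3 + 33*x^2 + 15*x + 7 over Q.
The degree of the splitting field over Q equals the order of the Galois group, so first determine the group. The polynomial f is an irreducible sextic over Q, so G = Gal(f/Q) is one of the 16 transitive subgroups 6T1, ..., 6T16 of S_6. The discriminant of f is -6604217307, which is not a perfect square, so G is not contained in A_6. The transitive groups of degree 6 not contained in A_6 are: C_6 (6T1, order 6), S_3 (6T2, order 6), D_6 (6T3, order 12), C_3 x S_3 (6T5, order 18), A_4 x C_2 (6T6, order 24), S_4 (6T8, order 24), S_3 x S_3 (6T9, order 36), S_4 x C_2 (6T11, order 48), (S_3 x S_3) : C_2 (6T13, order 72), PGL(2,5) (6T14, order 120), S_6 (6T16, order 720). By Dedekind's theorem, for a prime p not dividing disc(f) the degrees of the irreducible factors of f mod p form the cycle type of an element of G. Factoring f modulo the 28 such primes p <= 127 (skipping 3, 17, 43, which divide the discriminant), each new pattern first appears at: mod 2: f = (x^6 + x^4 + x^2 + x + 1), pattern 6; mod 7: f = (x)(x^2 + 5x + 5)(x^3 + x^2 + 5x + 3), pattern 3+2+1; mod 11: f = (x^2 + 2x + 5)(x^4 + 4x^3 + 2x^2 + 2x + 8), pattern 4+2; mod 13: f = (x + 2)(x + 5)(x^2 + 5x + 1)(x^2 + 7x + 2), pattern 2+2+1+1; mod 61: f = (x + 23)(x + 46)(x + 48)(x + 58)(x^2 + 14x + 12), pattern 2+1+1+1+1; mod 97: f = (x + 25)(x + 51)(x + 95)(x^3 + 29x^2 + 44x + 24), pattern 3+1+1+1; mod 113: f = (x^2 + 5x + 103)(x^2 + 6x + 105)(x^2 + 108x + 58), pattern 2+2+2; mod 127: f = (x^3 + 42x^2 + 11x + 37)(x^3 + 91x^2 + 119x + 86), pattern 3+3. No other pattern occurs in this range, so the set of observed cycle types is {6, 3+2+1, 4+2, 2+2+1+1, 2+1+1+1+1, 3+1+1+1, 2+2+2, 3+3}. The candidates containing elements of all these cycle types are (S_3 x S_3) : C_2 (6T13) of order 72, S_6 (6T16) of order 720; the others are excluded. The observed types are precisely the cycle types that occur in (S_3 x S_3) : C_2 (6T13) (apart from the identity). Each of the other remaining candidates has further cycle types, and by the Chebotarev density theorem the matching factorization patterns would occur for a proportion of primes equal to their share of the group: S_6 (6T16) additionally contains elements of type 5+1, 4+1+1 (234 of its 720 elements, about 32% of primes). None of the 28 primes tested shows any such pattern (for each of these groups the chance of that is below 10^-4), which rules them out. Hence G = (S_3 x S_3) : C_2 (6T13), of order 72. The Galois group (S_3 x S_3) : C_2 (6T13) has order 72, so the splitting field has degree 72 over Q.

72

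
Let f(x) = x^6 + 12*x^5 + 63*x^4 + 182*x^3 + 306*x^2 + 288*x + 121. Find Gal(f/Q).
PGL(2,5)

The polynomial f is an irreducible sextic over Q, so G = Gal(f/Q) is one of the 16 transitive subgroups 6T1, ..., 6T16 of S_6. The discriminant of f is -16003008, which is not a perfect square, so G is not contained in A_6. The transitive groups of degree 6 not contained in A_6 are: C_6 (6T1, order 6), S_3 (6T2, order 6), D_6 (6T3, order 12), C_3 x S_3 (6T5, order 18), A_4 x C_2 (6T6, order 24), S_4 (6T8, order 24), S_3 x S_3 (6T9, order 36), S_4 x C_2 (6T11, order 48), (S_3 x S_3) : C_2 (6T13, order 72), PGL(2,5) (6T14, order 120), S_6 (6T16, order 720). By Dedekind's theorem, for a prime p not dividing disc(f) the degrees of the irreducible factors of f mod p form the cycle type of an element of G. Factoring f modulo the 21 such primes p <= 89 (skipping 2, 3, 7, which divide the discriminant), each new pattern first appears at: mod 5: f = (x^6 + 2x^5 + 3x^4 + 2x^3 + x^2 + 3x + 1), pattern 6; mod 11: f = (x)(x^5 + x^4 + 8x^3 + 6x^2 + 9x + 2), pattern 5+1; mod 13: f = (x + 3)(x + 7)(x^4 + 2x^3 + 9x^2 + 11x + 7), pattern 4+1+1; mod 23: f = (x + 5)(x + 9)(x^2 + 9x + 16)(x^2 + 12x + 14), pattern 2+2+1+1; mod 43: f = (x^3 + 25x^2 + 24x + 21)(x^3 + 30x^2 + 20x + 16), pattern 3+3; mod 61: f = (x^2 + 36x + 40)(x^2 + 47x + 41)(x^2 + 51x + 35), pattern 2+2+2. No other pattern occurs in this range, so the set of observed cycle types is {6, 5+1, 4+1+1, 2+2+1+1, 3+3, 2+2+2}. The candidates containing elements of all these cycle types are PGL(2,5) (6T14) of order 120, S_6 (6T16) of order 720; the others are excluded. The observed types are precisely the cycle types that occur in PGL(2,5) (6T14) (apart from the identity). Each of the other remaining candidates has further cycle types, and by the Chebotarev density theorem the matching factorization patterns would occur for a proportion of primes equal to their share of the group: S_6 (6T16) additionally contains elements of type 4+2, 3+2+1, 3+1+1+1, 2+1+1+1+1 (265 of its 720 elements, about 37% of primes). None of the 21 primes tested shows any such pattern (for each of these groups the chance of that is below 10^-4), which rules them out. Hence G = PGL(2,5) (6T14), of order 120.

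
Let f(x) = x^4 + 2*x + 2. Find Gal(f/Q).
S_4 (order 24)

The polynomial is an irreducible quartic over Q and its discriminant is 1616, which is not a perfect square, so the Galois group is not contained in A_4. The resolvent cubic y^3 - 8*y - 4 is irreducible over Q. An irreducible resolvent with non-square discriminant gives S_4.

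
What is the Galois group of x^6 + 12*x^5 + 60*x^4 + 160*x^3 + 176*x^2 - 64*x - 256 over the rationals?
S_4 (order 24)

The polynomial f is an irreducible sextic over Q, so G = Gal(f/Q) is one of the 16 transitive subgroups 6T1, ..., 6T16 of S_6. The discriminant of f is 3603718079512576 = 60030976^2, a perfect square, so G is contained in A_6. The transitive groups of degree 6 contained in A_6 are: A_4 (6T4, order 12), S_4 (6T7, order 24), (C_3 x C_3) : C_4 (6T10, order 36), PSL(2,5) (6T12, order 60), A_6 (6T15, order 360). By Dedekind's theorem, for a prime p not dividing disc(f) the degrees of the irreducible factors of f mod p form the cycle type of an element of G. Factoring f modulo the 79 such primes p <= 419 (skipping 2, 229, which divide the discriminant), each new pattern first appears at: mod 3: f = (x^3 + x^2 + 2)(x^3 + 2x^2 + x + 1), pattern 3+3; mod 7: f = (x^2 + 4x + 6)(x^4 + x^3 + x^2 + 3x + 4), pattern 4+2; mod 23: f = (x + 7)(x + 20)(x^2 + 2x + 3)(x^2 + 6x + 11), pattern 2+2+1+1; mod 193: f = (x + 9)(x + 15)(x + 21)(x + 176)(x + 182)(x + 188), pattern 1+1+1+1+1+1. No other pattern occurs in this range, so the set of observed cycle types is {3+3, 4+2, 2+2+1+1, 1+1+1+1+1+1}. The candidates containing elements of all these cycle types are S_4 (6T7) of order 24, (C_3 x C_3) : C_4 (6T10) of order 36, A_6 (6T15) of order 360; the others are excluded. The observed types are precisely the cycle types that occur in S_4 (6T7). Each of the other remaining candidates has further cycle types, and by the Chebotarev density theorem the matching factorization patterns would occur for a proportion of primes equal to their share of the group: (C_3 x C_3) : C_4 (6T10) additionally contains elements of type 3+1+1+1 (4 of its 36 elements, about 11% of primes); A_6 (6T15) additionally contains elements of type 5+1, 3+1+1+1 (184 of its 360 elements, about 51% of primes). None of the 79 primes tested shows any such pattern (for each of these groups the chance of that is below 10^-4), which rules them out. Hence G = S_4 (6T7), of order 24.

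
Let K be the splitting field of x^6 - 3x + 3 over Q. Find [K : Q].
The degree of the splitting field over Q equals the order of the Galois group, so first determine the group. The polynomial f is an irreducible sextic over Q, so G = Gal(f/Q) is one of the 16 transitive subgroups 6T1, ..., 6T16 of S_6. The discriminant of f is -9059283, which is not a perfect square, so G is not contained in A_6. The transitive groups of degree 6 not contained in A_6 are: C_6 (6T1, order 6), S_3 (6T2, order 6), D_6 (6T3, order 12), C_3 x S_3 (6T5, order 18), A_4 x C_2 (6T6, order 24), S_4 (6T8, order 24), S_3 x S_3 (6T9, order 36), S_4 x C_2 (6T11, order 48), (S_3 x S_3) : C_2 (6T13, order 72), PGL(2,5) (6T14, order 120), S_6 (6T16, order 720). By Dedekind's theorem, for a prime p not dividing disc(f) the degrees of the irreducible factors of f mod p form the cycle type of an element of G. Factoring f modulo the 28 such primes p <= 127 (skipping 3, 17, 43, which divide the discriminant), each new pattern first appears at: mod 2: f = (x^6 + x + 1), pattern 6; mod 7: f = (x + 1)(x^2 + 4x + 6)(x^3 + 2x^2 + x + 4), pattern 3+2+1; mod 11: f = (x^2 + 9x + 2)(x^4 + 2x^3 + 2x^2 + 7), pattern 4+2; mod 13: f = (x + 3)(x + 8)(x^2 + 3x + 6)(x^2 + 12x + 3), pattern 2+2+1+1; mod 61: f = (x + 40)(x + 51)(x + 57)(x + 59)(x^2 + 37x + 50), pattern 2+1+1+1+1; mod 97: f = (x + 48)(x + 85)(x + 87)(x^3 + 71x^2 + 60x + 63), pattern 3+1+1+1; mod 113: f = (x^2 + 49x + 72)(x^2 + 68x + 105)(x^2 + 109x + 10), pattern 2+2+2; mod 127: f = (x^3 + 39x^2 + 106x + 109)(x^3 + 88x^2 + 18x + 21), pattern 3+3. No other pattern occurs in this range, so the set of observed cycle types is {6, 3+2+1, 4+2, 2+2+1+1, 2+1+1+1+1, 3+1+1+1, 2+2+2, 3+3}. The candidates containing elements of all these cycle types are (S_3 x S_3) : C_2 (6T13) of order 72, S_6 (6T16) of order 720; the others are excluded. The observed types are precisely the cycle types that occur in (S_3 x S_3) : C_2 (6T13) (apart from the identity). Each of the other remaining candidates has further cycle types, and by the Chebotarev density theorem the matching factorization patterns would occur for a proportion of primes equal to their share of the group: S_6 (6T16) additionally contains elements of type 5+1, 4+1+1 (234 of its 720 elements, about 32% of primes). None of the 28 primes tested shows any such pattern (for each of these groups the chance of that is below 10^-4), which rules them out. Hence G = (S_3 x S_3) : C_2 (6T13), of order 72. The Galois group (S_3 x S_3) : C_2 (6T13) has order 72, so the splitting field has degree 72 over Q.

72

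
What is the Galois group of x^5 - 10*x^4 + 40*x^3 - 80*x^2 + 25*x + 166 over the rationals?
The polynomial f is an irreducible quintic over Q, so G = Gal(f/Q) is a transitive subgroup of S_5: one of C_5 (5T1, order 5), D_5 (5T2, order 10), F_20 (5T3, order 20), A_5 (5T4, order 60) or S_5 (5T5, order 120). The discriminant of f is 58564000000 = 242000^2, a perfect square, so G is contained in A_5. The transitive groups of degree 5 contained in A_5 are: C_5 (5T1, order 5), D_5 (5T2, order 10), A_5 (5T4, order 60). By Dedekind's theorem, for a prime p not dividing disc(f) the degrees of the irreducible factors of f mod p form the cycle type of an element of G. Factoring f modulo the 3 such primes p <= 13 (skipping 2, 5, 11, which divide the discriminant), each new pattern first appears at: mod 3: f = (x^5 + 2x^4 + x^3 + x^2 + x + 1), pattern 5; mod 13: f = (x + 4)(x + 6)(x^3 + 6x^2 + 8x + 8), pattern 3+1+1. No other pattern occurs in this range, so the set of observed cycle types is {5, 3+1+1}. Among the candidates above, the only group containing elements of all these cycle types is A_5 (5T4) — each of C_5 (5T1), D_5 (5T2) lacks at least one of them. Hence G = A_5 (5T4), of order 60.

A_5 (order 60)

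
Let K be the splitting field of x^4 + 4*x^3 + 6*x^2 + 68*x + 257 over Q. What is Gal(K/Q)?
A_4 (also written A4)

The polynomial is an irreducible quartic over Q and its discriminant is 1358954496 = 36864^2, a perfect square, so the Galois group is contained in A_4. The resolvent cubic y^3 - 6*y^2 - 756*y - 2568 is irreducible over Q. An irreducible resolvent with square discriminant gives A_4.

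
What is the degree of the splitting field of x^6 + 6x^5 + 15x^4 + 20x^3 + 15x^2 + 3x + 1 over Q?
The degree of the splitting field over Q equals the order of the Galois group, so first determine the group. The polynomial f is an irreducible sextic over Q, so G = Gal(f/Q) is one of the 16 transitive subgroups 6T1, ..., 6T16 of S_6. The discriminant of f is -9059283, which is not a perfect square, so G is not contained in A_6. The transitive groups of degree 6 not contained in A_6 are: C_6 (6T1, order 6), S_3 (6T2, order 6), D_6 (6T3, order 12), C_3 x S_3 (6T5, order 18), A_4 x C_2 (6T6, order 24), S_4 (6T8, order 24), S_3 x S_3 (6T9, order 36), S_4 x C_2 (6T11, order 48), (S_3 x S_3) : C_2 (6T13, order 72), PGL(2,5) (6T14, order 120), S_6 (6T16, order 720). By Dedekind's theorem, for a prime p not dividing disc(f) the degrees of the irreducible factors of f mod p form the cycle type of an element of G. Factoring f modulo the 28 such primes p <= 127 (skipping 3, 17, 43, which divide the discriminant), each new pattern first appears at: mod 2: f = (x^6 + x^4 + x^2 + x + 1), pattern 6; mod 7: f = (x + 2)(x^2 + 6x + 4)(x^3 + 5x^2 + x + 1), pattern 3+2+1; mod 11: f = (x^2 + 1)(x^4 + 6x^3 + 3x^2 + 3x + 1), pattern 4+2; mod 13: f = (x + 4)(x + 9)(x^2 + x + 3)(x^2 + 5x + 10), pattern 2+2+1+1; mod 61: f = (x + 41)(x + 52)(x + 58)(x + 60)(x^2 + 39x + 27), pattern 2+1+1+1+1; mod 97: f = (x + 49)(x + 86)(x + 88)(x^3 + 74x^2 + 11x + 1), pattern 3+1+1+1; mod 113: f = (x^2 + 51x + 9)(x^2 + 70x + 61)(x^2 + 111x + 7), pattern 2+2+2; mod 127: f = (x^3 + 42x^2 + 60x + 1)(x^3 + 91x^2 + 70x + 1), pattern 3+3. No other pattern occurs in this range, so the set of observed cycle types is {6, 3+2+1, 4+2, 2+2+1+1, 2+1+1+1+1, 3+1+1+1, 2+2+2, 3+3}. The candidates containing elements of all these cycle types are (S_3 x S_3) : C_2 (6T13) of order 72, S_6 (6T16) of order 720; the others are excluded. The observed types are precisely the cycle types that occur in (S_3 x S_3) : C_2 (6T13) (apart from the identity). Each of the other remaining candidates has further cycle types, and by the Chebotarev density theorem the matching factorization patterns would occur for a proportion of primes equal to their share of the group: S_6 (6T16) additionally contains elements of type 5+1, 4+1+1 (234 of its 720 elements, about 32% of primes). None of the 28 primes tested shows any such pattern (for each of these groups the chance of that is below 10^-4), which rules them out. Hence G = (S_3 x S_3) : C_2 (6T13), of order 72. The Galois group (S_3 x S_3) : C_2 (6T13) has order 72, so the splitting field has degree 72 over Q.

72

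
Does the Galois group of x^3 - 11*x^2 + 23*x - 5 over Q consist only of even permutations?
The polynomial is irreducible of degree 3 over Q. Its discriminant is 10816 = 104^2, a perfect square. A Galois group lies in the alternating group exactly when the discriminant is a square in Q, so the Galois group (C_3) is contained in A_3.

Yes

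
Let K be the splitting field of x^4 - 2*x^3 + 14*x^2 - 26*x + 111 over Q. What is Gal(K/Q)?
A_4 (order 12)

The polynomial is an irreducible quartic over Q and its discriminant is 129231424 = 11368^2, a perfect square, so the Galois group is contained in A_4. The resolvent cubic y^3 - 14*y^2 - 392*y + 5096 is irreducible over Q. An irreducible resolvent with square discriminant gives A_4.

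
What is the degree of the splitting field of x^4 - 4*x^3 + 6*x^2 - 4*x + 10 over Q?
The degree of the splitting field over Q equals the order of the Galois group, so first determine the group. The polynomial is an irreducible quartic over Q and its discriminant is 186624 = 432^2, a perfect square, so the Galois group is contained in A_4. The resolvent cubic y^3 - 6*y^2 - 24*y + 64 splits completely over Q, which gives the Klein four-group V_4. The Galois group V_4 (4T2) has order 4, so the splitting field has degree 4 over Q.

4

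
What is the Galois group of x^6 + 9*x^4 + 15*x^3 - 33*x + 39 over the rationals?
The polynomial f is an irreducible sextic over Q, so G = Gal(f/Q) is one of the 16 transitive subgroups 6T1, ..., 6T16 of S_6. The discriminant of f is -430437780797067, which is not a perfect square, so G is not contained in A_6. The transitive groups of degree 6 not contained in A_6 are: C_6 (6T1, order 6), S_3 (6T2, order 6), D_6 (6T3, order 12), C_3 x S_3 (6T5, order 18), A_4 x C_2 (6T6, order 24), S_4 (6T8, order 24), S_3 x S_3 (6T9, order 36), S_4 x C_2 (6T11, order 48), (S_3 x S_3) : C_2 (6T13, order 72), PGL(2,5) (6T14, order 120), S_6 (6T16, order 720). By Dedekind's theorem, for a prime p not dividing disc(f) the degrees of the irreducible factors of f mod p form the cycle type of an element of G. Factoring f modulo the 42 such primes p <= 211 (skipping 3, 17, 43, 61, 113, which divide the discriminant), each new pattern first appears at: mod 2: f = (x^6 + x^4 + x^3 + x + 1), pattern 6; mod 7: f = (x + 5)(x^2 + 4x + 1)(x^3 + 5x^2 + 6x + 5), pattern 3+2+1; mod 11: f = (x^2 + 9x + 10)(x^4 + 2x^3 + 3x^2 + x + 5), pattern 4+2; mod 13: f = (x)(x + 9)(x^2 + 6x + 2)(x^2 + 11x + 9), pattern 2+2+1+1; mod 97: f = (x + 37)(x + 40)(x + 91)(x^3 + 26x^2 + 55x + 56), pattern 3+1+1+1; mod 127: f = (x^3 + 39x^2 + 81x + 119)(x^3 + 88x^2 + 52x + 11), pattern 3+3; mod 131: f = (x^2 + 85x + 112)(x^2 + 87x + 124)(x^2 + 90x + 85), pattern 2+2+2; mod 211: f = (x + 84)(x + 161)(x + 205)(x + 206)(x^2 + 188x + 18), pattern 2+1+1+1+1. No other pattern occurs in this range, so the set of observed cycle types is {6, 3+2+1, 4+2, 2+2+1+1, 3+1+1+1, 3+3, 2+2+2, 2+1+1+1+1}. The candidates containing elements of all these cycle types are (S_3 x S_3) : C_2 (6T13) of order 72, S_6 (6T16) of order 720; the others are excluded. The observed types are precisely the cycle types that occur in (S_3 x S_3) : C_2 (6T13) (apart from the identity). Each of the other remaining candidates has further cycle types, and by the Chebotarev density theorem the matching factorization patterns would occur for a proportion of primes equal to their share of the group: S_6 (6T16) additionally contains elements of type 5+1, 4+1+1 (234 of its 720 elements, about 32% of primes). None of the 42 primes tested shows any such pattern (for each of these groups the chance of that is below 10^-4), which rules them out. Hence G = (S_3 x S_3) : C_2 (6T13), of order 72.

(S_3 x S_3) : C_2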